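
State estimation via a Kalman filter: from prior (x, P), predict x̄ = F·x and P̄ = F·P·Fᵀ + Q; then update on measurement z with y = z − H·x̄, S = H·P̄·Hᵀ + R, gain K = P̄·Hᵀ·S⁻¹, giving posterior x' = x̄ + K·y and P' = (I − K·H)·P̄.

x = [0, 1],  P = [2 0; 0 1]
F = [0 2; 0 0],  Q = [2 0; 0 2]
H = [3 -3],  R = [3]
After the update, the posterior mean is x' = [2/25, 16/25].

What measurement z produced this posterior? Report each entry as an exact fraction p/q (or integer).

x̄ = F·x = [2, 0]
P̄ = F·P·Fᵀ + Q = [6 0; 0 2]
S = H·P̄·Hᵀ + R = [75]
K = P̄·Hᵀ·S⁻¹ = [6/25; -2/25]
x' − x̄ = [-48/25, 16/25] = K·y
y = (KᵀK)⁻¹·Kᵀ·(x' − x̄) = [-8]
z = y + H·x̄ = [-8] + [6] = [-2]

z = [-2]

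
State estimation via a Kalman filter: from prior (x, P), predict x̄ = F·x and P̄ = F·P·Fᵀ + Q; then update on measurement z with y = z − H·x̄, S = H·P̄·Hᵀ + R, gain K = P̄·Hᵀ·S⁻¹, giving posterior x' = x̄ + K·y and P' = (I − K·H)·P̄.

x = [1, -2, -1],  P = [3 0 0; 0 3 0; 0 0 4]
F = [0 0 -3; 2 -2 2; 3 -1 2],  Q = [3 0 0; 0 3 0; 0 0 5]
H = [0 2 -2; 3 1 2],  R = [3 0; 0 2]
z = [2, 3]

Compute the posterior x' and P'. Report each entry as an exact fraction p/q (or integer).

x̄ = F·x = [3, 4, 3]
P̄ = F·P·Fᵀ + Q = [39 -24 -24; -24 43 40; -24 40 51]
y = z − H·x̄ = [0, -16]
S = H·P̄·Hᵀ + R = [59 -38; -38 328]
K = P̄·Hᵀ·S⁻¹ = [855/8954 2655/17908; 1953/8954 3237/17908; -1139/4477 1647/8954]
x' = x̄ + K·y = [2811/4477, 4960/4477, 255/4477]
P' = (I − K·H)·P̄ = [578937/17908 -575457/17908 -289011/8954; -575457/17908 581521/17908 287831/8954; -289011/8954 287831/8954 145624/4477]

x' = [2811/4477, 4960/4477, 255/4477]
P' = [578937/17908 -575457/17908 -289011/8954; -575457/17908 581521/17908 287831/8954; -289011/8954 287831/8954 145624/4477]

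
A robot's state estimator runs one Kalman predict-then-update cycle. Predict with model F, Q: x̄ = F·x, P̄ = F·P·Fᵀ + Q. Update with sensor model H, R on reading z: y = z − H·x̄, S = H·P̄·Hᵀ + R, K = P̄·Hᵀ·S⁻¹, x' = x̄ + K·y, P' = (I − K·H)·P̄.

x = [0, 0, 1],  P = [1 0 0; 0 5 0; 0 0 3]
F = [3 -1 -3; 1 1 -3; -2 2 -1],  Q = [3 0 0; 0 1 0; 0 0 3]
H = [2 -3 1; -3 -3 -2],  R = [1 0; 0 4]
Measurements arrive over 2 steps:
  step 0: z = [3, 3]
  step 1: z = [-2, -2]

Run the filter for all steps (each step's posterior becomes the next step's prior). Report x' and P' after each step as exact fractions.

step 0: x' = [53357/91219, -85084/91219, -92374/91219], P' = [508101/91219 55399/91219 -811328/91219; 55399/91219 14993/91219 -81552/91219; -811328/91219 -81552/91219 1343270/91219]
step 1: x' = [11788435130/7880688291, 6320161732/7880688291, -57279368116/23642064873], P' = [3699619230/2626896097 565434652/2626896097 -16080532303/7880688291; 565434652/2626896097 335768530/2626896097 -1952350487/7880688291; -16080532303/7880688291 -1952350487/7880688291 81298514393/23642064873]

step 0: x̄ = F·x = [-3, -3, -1]
step 0: P̄ = F·P·Fᵀ + Q = [44 25 -7; 25 34 17; -7 17 30]
step 0: y = z − H·x̄ = [1, -17]
step 0: S = H·P̄·Hᵀ + R = [83 157; 157 1396]
step 0: K = P̄·Hᵀ·S⁻¹ = [38677/91219 -16961/91219; -15733/91219 -12018/91219; -34730/91219 -1975/91219]
step 0: x' = x̄ + K·y = [53357/91219, -85084/91219, -92374/91219]
step 0: P' = (I − K·H)·P̄ = [508101/91219 55399/91219 -811328/91219; 55399/91219 14993/91219 -81552/91219; -811328/91219 -81552/91219 1343270/91219]
step 1: x̄ = F·x = [522277/91219, 245395/91219, -184508/91219]
step 1: P̄ = F·P·Fᵀ + Q = [30733187/91219 23445474/91219 -631814/91219; 23445474/91219 18171821/91219 -442182/91219; -631814/91219 -442182/91219 347007/91219]
step 1: y = z − H·x̄ = [-16121/4801, 1751562/91219]
step 1: S = H·P̄·Hᵀ + R = [299869/4801 2730833/4801; 2730833/4801 851028556/91219]
step 1: K = P̄·Hᵀ·S⁻¹ = [146895887/1125812613 -1556105083/7880688291; -225951335/1125812613 -1051531916/7880688291; 340924994/3377437839 -75270919/23642064873]
step 1: x' = x̄ + K·y = [11788435130/7880688291, 6320161732/7880688291, -57279368116/23642064873]
step 1: P' = (I − K·H)·P̄ = [3699619230/2626896097 565434652/2626896097 -16080532303/7880688291; 565434652/2626896097 335768530/2626896097 -1952350487/7880688291; -16080532303/7880688291 -1952350487/7880688291 81298514393/23642064873]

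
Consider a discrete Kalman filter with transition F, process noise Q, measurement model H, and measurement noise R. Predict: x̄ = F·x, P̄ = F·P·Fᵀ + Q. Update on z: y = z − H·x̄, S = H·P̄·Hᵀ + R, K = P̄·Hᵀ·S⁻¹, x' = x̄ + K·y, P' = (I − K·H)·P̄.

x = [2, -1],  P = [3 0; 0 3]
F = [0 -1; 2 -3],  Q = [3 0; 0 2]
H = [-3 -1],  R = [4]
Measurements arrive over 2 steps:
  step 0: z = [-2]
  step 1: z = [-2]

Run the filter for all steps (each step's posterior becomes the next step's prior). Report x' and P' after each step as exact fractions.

step 0: x' = [-7/17, 31/9], P' = [21/17 -3; -3 97/9]
step 1: x' = [7969/25395, 22091/25395], P' = [26201/25395 -62351/25395; -62351/25395 79687/8465]

step 0: x̄ = F·x = [1, 7]
step 0: P̄ = F·P·Fᵀ + Q = [6 9; 9 41]
step 0: y = z − H·x̄ = [8]
step 0: S = H·P̄·Hᵀ + R = [153]
step 0: K = P̄·Hᵀ·S⁻¹ = [-3/17; -4/9]
step 0: x' = x̄ + K·y = [-7/17, 31/9]
step 0: P' = (I − K·H)·P̄ = [21/17 -3; -3 97/9]
step 1: x̄ = F·x = [-31/9, -569/51]
step 1: P̄ = F·P·Fᵀ + Q = [124/9 115/3; 115/3 2379/17]
step 1: y = z − H·x̄ = [-1198/51]
step 1: S = H·P̄·Hᵀ + R = [8465/17]
step 1: K = P̄·Hᵀ·S⁻¹ = [-4063/25395; -4334/8465]
step 1: x' = x̄ + K·y = [7969/25395, 22091/25395]
step 1: P' = (I − K·H)·P̄ = [26201/25395 -62351/25395; -62351/25395 79687/8465]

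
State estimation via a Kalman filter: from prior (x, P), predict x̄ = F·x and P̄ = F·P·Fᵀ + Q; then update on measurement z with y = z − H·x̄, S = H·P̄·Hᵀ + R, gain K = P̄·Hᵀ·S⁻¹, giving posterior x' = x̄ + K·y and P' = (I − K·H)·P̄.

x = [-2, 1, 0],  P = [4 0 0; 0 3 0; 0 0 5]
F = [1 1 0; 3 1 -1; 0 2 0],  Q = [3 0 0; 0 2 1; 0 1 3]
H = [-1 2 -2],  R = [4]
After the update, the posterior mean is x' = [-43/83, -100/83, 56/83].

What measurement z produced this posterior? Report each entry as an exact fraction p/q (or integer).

z = [-3]

x̄ = F·x = [-1, -5, 2]
P̄ = F·P·Fᵀ + Q = [10 15 6; 15 46 7; 6 7 15]
S = H·P̄·Hᵀ + R = [166]
K = P̄·Hᵀ·S⁻¹ = [4/83; 63/166; -11/83]
x' − x̄ = [40/83, 315/83, -110/83] = K·y
y = (KᵀK)⁻¹·Kᵀ·(x' − x̄) = [10]
z = y + H·x̄ = [10] + [-13] = [-3]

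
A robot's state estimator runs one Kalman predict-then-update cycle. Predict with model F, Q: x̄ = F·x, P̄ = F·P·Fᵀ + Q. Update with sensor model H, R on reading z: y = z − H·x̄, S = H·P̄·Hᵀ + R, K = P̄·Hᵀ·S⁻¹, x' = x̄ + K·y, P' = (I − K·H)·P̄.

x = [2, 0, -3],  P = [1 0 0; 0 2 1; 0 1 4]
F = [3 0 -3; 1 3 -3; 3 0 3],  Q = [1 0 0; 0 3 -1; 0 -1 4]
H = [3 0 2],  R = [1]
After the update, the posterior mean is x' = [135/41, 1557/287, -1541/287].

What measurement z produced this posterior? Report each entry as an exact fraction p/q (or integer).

z = [-1]

x̄ = F·x = [15, 11, -3]
P̄ = F·P·Fᵀ + Q = [46 30 -27; 30 40 -25; -27 -25 49]
S = H·P̄·Hᵀ + R = [287]
K = P̄·Hᵀ·S⁻¹ = [12/41; 40/287; 17/287]
x' − x̄ = [-480/41, -1600/287, -680/287] = K·y
y = (KᵀK)⁻¹·Kᵀ·(x' − x̄) = [-40]
z = y + H·x̄ = [-40] + [39] = [-1]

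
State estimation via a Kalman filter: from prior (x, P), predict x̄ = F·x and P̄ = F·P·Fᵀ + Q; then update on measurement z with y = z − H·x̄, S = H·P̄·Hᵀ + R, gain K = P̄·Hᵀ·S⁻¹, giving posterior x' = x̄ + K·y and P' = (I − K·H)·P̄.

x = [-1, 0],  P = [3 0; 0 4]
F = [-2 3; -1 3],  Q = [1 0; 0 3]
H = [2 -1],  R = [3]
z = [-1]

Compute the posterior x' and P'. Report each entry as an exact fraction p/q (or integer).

x' = [-78/73, -95/73]
P' = [441/73 714/73; 714/73 1302/73]

x̄ = F·x = [2, 1]
P̄ = F·P·Fᵀ + Q = [49 42; 42 42]
y = z − H·x̄ = [-4]
S = H·P̄·Hᵀ + R = [73]
K = P̄·Hᵀ·S⁻¹ = [56/73; 42/73]
x' = x̄ + K·y = [-78/73, -95/73]
P' = (I − K·H)·P̄ = [441/73 714/73; 714/73 1302/73]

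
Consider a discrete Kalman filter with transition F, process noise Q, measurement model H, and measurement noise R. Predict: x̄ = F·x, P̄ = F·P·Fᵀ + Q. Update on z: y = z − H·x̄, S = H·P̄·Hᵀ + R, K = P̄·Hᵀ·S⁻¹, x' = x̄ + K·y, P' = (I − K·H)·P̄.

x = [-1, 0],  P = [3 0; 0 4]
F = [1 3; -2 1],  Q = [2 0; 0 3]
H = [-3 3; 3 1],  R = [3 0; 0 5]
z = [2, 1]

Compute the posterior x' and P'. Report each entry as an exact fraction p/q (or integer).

x̄ = F·x = [-1, 2]
P̄ = F·P·Fᵀ + Q = [41 6; 6 19]
y = z − H·x̄ = [-7, 2]
S = H·P̄·Hᵀ + R = [435 -276; -276 429]
K = P̄·Hᵀ·S⁻¹ = [-1049/12271 3015/12271; 1283/5259 1279/5259]
x' = x̄ + K·y = [1102/12271, 1365/1753]
P' = (I − K·H)·P̄ = [4031/12271 426/1753; 426/1753 2561/5259]

x' = [1102/12271, 1365/1753]
P' = [4031/12271 426/1753; 426/1753 2561/5259]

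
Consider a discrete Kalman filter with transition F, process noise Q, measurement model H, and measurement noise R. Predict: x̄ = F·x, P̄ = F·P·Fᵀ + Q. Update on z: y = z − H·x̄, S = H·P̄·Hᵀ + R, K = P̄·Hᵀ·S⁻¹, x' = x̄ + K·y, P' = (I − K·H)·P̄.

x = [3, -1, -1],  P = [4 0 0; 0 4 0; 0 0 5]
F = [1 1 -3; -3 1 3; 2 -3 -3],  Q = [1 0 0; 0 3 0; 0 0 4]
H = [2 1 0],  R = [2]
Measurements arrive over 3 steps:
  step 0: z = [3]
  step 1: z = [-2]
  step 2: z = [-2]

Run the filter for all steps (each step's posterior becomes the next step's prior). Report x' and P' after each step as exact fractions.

step 0: x' = [400/47, -665/47, 567/47], P' = [2051/94 -1996/47 3799/94; -1996/47 3974/47 -3798/47; 3799/94 -3798/47 9493/94]
step 1: x' = [466589/85835, -221770/17167, 1199207/85835], P' = [8281873/171670 -1637316/17167 19629259/171670; -1637316/17167 3270830/17167 -3929604/17167; 19629259/171670 -3929604/17167 24687971/85835]
step 2: x' = [-721032028/1671928315, -1930668934/1671928315, 6773893333/1671928315], P' = [40049582214/1671928315 -78152412418/1671928315 89014948756/1671928315; -78152412418/1671928315 155754490766/1671928315 -178175499882/1671928315; 89014948756/1671928315 -178175499882/1671928315 448011772103/3343856630]

step 0: x̄ = F·x = [5, -13, 12]
step 0: P̄ = F·P·Fᵀ + Q = [54 -53 41; -53 88 -81; 41 -81 101]
step 0: y = z − H·x̄ = [6]
step 0: S = H·P̄·Hᵀ + R = [94]
step 0: K = P̄·Hᵀ·S⁻¹ = [55/94; -9/47; 1/94]
step 0: x' = x̄ + K·y = [400/47, -665/47, 567/47]
step 0: P' = (I − K·H)·P̄ = [2051/94 -1996/47 3799/94; -1996/47 3974/47 -3798/47; 3799/94 -3798/47 9493/94]
step 1: x̄ = F·x = [-1966/47, -164/47, 1094/47]
step 1: P̄ = F·P·Fᵀ + Q = [55164/47 -15035/47 -5040/47; -15035/47 11060/47 -8681/47; -5040/47 -8681/47 31137/94]
step 1: y = z − H·x̄ = [4002/47]
step 1: S = H·P̄·Hᵀ + R = [171670/47]
step 1: K = P̄·Hᵀ·S⁻¹ = [95293/171670; -1901/17167; -18761/171670]
step 1: x' = x̄ + K·y = [466589/85835, -221770/17167, 1199207/85835]
step 1: P' = (I − K·H)·P̄ = [8281873/171670 -1637316/17167 19629259/171670; -1637316/17167 3270830/17167 -3929604/17167; 19629259/171670 -3929604/17167 24687971/85835]
step 2: x̄ = F·x = [-4239882/85835, 1089004/85835, 662107/85835]
step 2: P̄ = F·P·Fᵀ + Q = [570799687/171670 -168223369/171670 -33244087/171670; -168223369/171670 61279703/171670 -6313011/171670; -33244087/171670 -6313011/171670 13085221/85835]
step 2: y = z − H·x̄ = [1443818/17167]
step 2: S = H·P̄·Hᵀ + R = [334385663/34334]
step 2: K = P̄·Hᵀ·S⁻¹ = [194675201/334385663; -55033407/334385663; -14560237/334385663]
step 2: x' = x̄ + K·y = [-721032028/1671928315, -1930668934/1671928315, 6773893333/1671928315]
step 2: P' = (I − K·H)·P̄ = [40049582214/1671928315 -78152412418/1671928315 89014948756/1671928315; -78152412418/1671928315 155754490766/1671928315 -178175499882/1671928315; 89014948756/1671928315 -178175499882/1671928315 448011772103/3343856630]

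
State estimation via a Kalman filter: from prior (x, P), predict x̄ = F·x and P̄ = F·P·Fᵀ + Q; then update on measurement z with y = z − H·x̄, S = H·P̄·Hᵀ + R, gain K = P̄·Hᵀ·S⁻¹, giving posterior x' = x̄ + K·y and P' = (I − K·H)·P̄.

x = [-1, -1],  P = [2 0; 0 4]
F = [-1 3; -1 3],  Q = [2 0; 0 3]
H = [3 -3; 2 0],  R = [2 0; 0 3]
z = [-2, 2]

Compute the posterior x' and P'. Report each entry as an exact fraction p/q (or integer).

x̄ = F·x = [-2, -2]
P̄ = F·P·Fᵀ + Q = [40 38; 38 41]
y = z − H·x̄ = [-2, 6]
S = H·P̄·Hᵀ + R = [47 12; 12 163]
K = P̄·Hᵀ·S⁻¹ = [18/7517 3688/7517; -2379/7517 3680/7517]
x' = x̄ + K·y = [7058/7517, 11804/7517]
P' = (I − K·H)·P̄ = [5532/7517 5520/7517; 5520/7517 7106/7517]

x' = [7058/7517, 11804/7517]
P' = [5532/7517 5520/7517; 5520/7517 7106/7517]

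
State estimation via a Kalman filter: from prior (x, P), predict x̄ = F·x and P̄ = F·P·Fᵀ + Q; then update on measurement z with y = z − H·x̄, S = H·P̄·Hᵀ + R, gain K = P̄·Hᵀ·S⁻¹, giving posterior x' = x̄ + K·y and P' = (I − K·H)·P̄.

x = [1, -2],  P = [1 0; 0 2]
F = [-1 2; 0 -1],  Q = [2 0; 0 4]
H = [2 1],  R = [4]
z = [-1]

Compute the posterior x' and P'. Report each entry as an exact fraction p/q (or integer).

x̄ = F·x = [-5, 2]
P̄ = F·P·Fᵀ + Q = [11 -4; -4 6]
y = z − H·x̄ = [7]
S = H·P̄·Hᵀ + R = [38]
K = P̄·Hᵀ·S⁻¹ = [9/19; -1/19]
x' = x̄ + K·y = [-32/19, 31/19]
P' = (I − K·H)·P̄ = [47/19 -58/19; -58/19 112/19]

x' = [-32/19, 31/19]
P' = [47/19 -58/19; -58/19 112/19]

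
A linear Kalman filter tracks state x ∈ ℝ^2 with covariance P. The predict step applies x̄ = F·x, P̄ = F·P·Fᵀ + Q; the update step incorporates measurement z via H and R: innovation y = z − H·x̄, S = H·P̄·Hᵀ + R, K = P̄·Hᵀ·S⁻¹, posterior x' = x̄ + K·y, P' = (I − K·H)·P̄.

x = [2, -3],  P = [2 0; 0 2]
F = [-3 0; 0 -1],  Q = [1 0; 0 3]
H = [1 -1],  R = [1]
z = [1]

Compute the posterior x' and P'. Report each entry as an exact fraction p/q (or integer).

x̄ = F·x = [-6, 3]
P̄ = F·P·Fᵀ + Q = [19 0; 0 5]
y = z − H·x̄ = [10]
S = H·P̄·Hᵀ + R = [25]
K = P̄·Hᵀ·S⁻¹ = [19/25; -1/5]
x' = x̄ + K·y = [8/5, 1]
P' = (I − K·H)·P̄ = [114/25 19/5; 19/5 4]

x' = [8/5, 1]
P' = [114/25 19/5; 19/5 4]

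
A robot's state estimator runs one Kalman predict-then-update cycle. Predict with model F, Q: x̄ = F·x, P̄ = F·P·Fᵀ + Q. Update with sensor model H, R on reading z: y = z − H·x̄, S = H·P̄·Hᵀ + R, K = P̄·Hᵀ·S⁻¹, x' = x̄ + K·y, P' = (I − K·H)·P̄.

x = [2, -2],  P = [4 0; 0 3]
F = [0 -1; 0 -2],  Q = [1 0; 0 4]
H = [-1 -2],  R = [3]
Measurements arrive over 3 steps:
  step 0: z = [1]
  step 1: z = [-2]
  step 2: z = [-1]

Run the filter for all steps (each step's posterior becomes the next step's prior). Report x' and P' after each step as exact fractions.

step 0: x' = [14/95, -2/5], P' = [124/95 -2/5; -2/5 4/5]
step 1: x' = [2/5, 4/5], P' = [47/40 -2/5; -2/5 4/5]
step 2: x' = [-7/40, 2/5], P' = [47/40 -2/5; -2/5 4/5]

step 0: x̄ = F·x = [2, 4]
step 0: P̄ = F·P·Fᵀ + Q = [4 6; 6 16]
step 0: y = z − H·x̄ = [11]
step 0: S = H·P̄·Hᵀ + R = [95]
step 0: K = P̄·Hᵀ·S⁻¹ = [-16/95; -2/5]
step 0: x' = x̄ + K·y = [14/95, -2/5]
step 0: P' = (I − K·H)·P̄ = [124/95 -2/5; -2/5 4/5]
step 1: x̄ = F·x = [2/5, 4/5]
step 1: P̄ = F·P·Fᵀ + Q = [9/5 8/5; 8/5 36/5]
step 1: y = z − H·x̄ = [0]
step 1: S = H·P̄·Hᵀ + R = [40]
step 1: K = P̄·Hᵀ·S⁻¹ = [-1/8; -2/5]
step 1: x' = x̄ + K·y = [2/5, 4/5]
step 1: P' = (I − K·H)·P̄ = [47/40 -2/5; -2/5 4/5]
step 2: x̄ = F·x = [-4/5, -8/5]
step 2: P̄ = F·P·Fᵀ + Q = [9/5 8/5; 8/5 36/5]
step 2: y = z − H·x̄ = [-5]
step 2: S = H·P̄·Hᵀ + R = [40]
step 2: K = P̄·Hᵀ·S⁻¹ = [-1/8; -2/5]
step 2: x' = x̄ + K·y = [-7/40, 2/5]
step 2: P' = (I − K·H)·P̄ = [47/40 -2/5; -2/5 4/5]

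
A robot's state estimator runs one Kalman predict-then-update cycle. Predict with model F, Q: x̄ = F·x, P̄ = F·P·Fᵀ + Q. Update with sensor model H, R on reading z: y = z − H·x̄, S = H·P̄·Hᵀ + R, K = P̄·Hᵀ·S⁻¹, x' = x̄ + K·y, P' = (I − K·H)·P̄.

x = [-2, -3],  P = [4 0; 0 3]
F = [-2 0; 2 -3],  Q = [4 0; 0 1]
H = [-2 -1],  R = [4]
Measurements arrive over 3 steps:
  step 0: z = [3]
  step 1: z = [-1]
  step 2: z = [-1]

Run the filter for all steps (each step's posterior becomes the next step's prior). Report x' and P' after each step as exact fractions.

step 0: x' = [-2, 2], P' = [11 -41/2; -41/2 167/4]
step 1: x' = [2264/779, -3797/779], P' = [17228/779 -35592/779; -35592/779 76508/779]
step 2: x' = [-934480/346739, 2240035/346739], P' = [7468732/346739 -15491096/346739; -15491096/346739 33463948/346739]

step 0: x̄ = F·x = [4, 5]
step 0: P̄ = F·P·Fᵀ + Q = [20 -16; -16 44]
step 0: y = z − H·x̄ = [16]
step 0: S = H·P̄·Hᵀ + R = [64]
step 0: K = P̄·Hᵀ·S⁻¹ = [-3/8; -3/16]
step 0: x' = x̄ + K·y = [-2, 2]
step 0: P' = (I − K·H)·P̄ = [11 -41/2; -41/2 167/4]
step 1: x̄ = F·x = [4, -10]
step 1: P̄ = F·P·Fᵀ + Q = [48 -167; -167 2667/4]
step 1: y = z − H·x̄ = [-3]
step 1: S = H·P̄·Hᵀ + R = [779/4]
step 1: K = P̄·Hᵀ·S⁻¹ = [284/779; -1331/779]
step 1: x' = x̄ + K·y = [2264/779, -3797/779]
step 1: P' = (I − K·H)·P̄ = [17228/779 -35592/779; -35592/779 76508/779]
step 2: x̄ = F·x = [-4528/779, 15919/779]
step 2: P̄ = F·P·Fᵀ + Q = [72028/779 -282464/779; -282464/779 1185367/779]
step 2: y = z − H·x̄ = [6084/779]
step 2: S = H·P̄·Hᵀ + R = [346739/779]
step 2: K = P̄·Hᵀ·S⁻¹ = [138408/346739; -620439/346739]
step 2: x' = x̄ + K·y = [-934480/346739, 2240035/346739]
step 2: P' = (I − K·H)·P̄ = [7468732/346739 -15491096/346739; -15491096/346739 33463948/346739]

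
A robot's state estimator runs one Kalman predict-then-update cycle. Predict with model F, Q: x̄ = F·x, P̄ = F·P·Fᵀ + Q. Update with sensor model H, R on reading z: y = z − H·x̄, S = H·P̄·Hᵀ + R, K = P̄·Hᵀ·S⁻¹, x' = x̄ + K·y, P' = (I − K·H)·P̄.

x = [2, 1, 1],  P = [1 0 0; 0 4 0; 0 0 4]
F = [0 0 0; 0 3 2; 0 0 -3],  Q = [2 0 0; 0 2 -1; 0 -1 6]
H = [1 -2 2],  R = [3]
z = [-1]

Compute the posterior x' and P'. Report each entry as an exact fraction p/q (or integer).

x' = [30/589, 575/589, 243/589]
P' = [1174/589 316/589 -268/589; 316/589 6842/589 6447/589; -268/589 6447/589 6782/589]

x̄ = F·x = [0, 5, -3]
P̄ = F·P·Fᵀ + Q = [2 0 0; 0 54 -25; 0 -25 42]
y = z − H·x̄ = [15]
S = H·P̄·Hᵀ + R = [589]
K = P̄·Hᵀ·S⁻¹ = [2/589; -158/589; 134/589]
x' = x̄ + K·y = [30/589, 575/589, 243/589]
P' = (I − K·H)·P̄ = [1174/589 316/589 -268/589; 316/589 6842/589 6447/589; -268/589 6447/589 6782/589]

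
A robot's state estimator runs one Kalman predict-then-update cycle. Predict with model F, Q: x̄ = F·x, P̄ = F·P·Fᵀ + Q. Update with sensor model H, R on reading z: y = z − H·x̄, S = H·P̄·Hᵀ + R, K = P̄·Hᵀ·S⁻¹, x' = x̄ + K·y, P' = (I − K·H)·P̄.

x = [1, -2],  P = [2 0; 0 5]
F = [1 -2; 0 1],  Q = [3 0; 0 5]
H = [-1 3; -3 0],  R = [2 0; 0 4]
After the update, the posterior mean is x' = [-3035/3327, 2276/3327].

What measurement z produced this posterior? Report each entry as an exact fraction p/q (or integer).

z = [3, 3]

x̄ = F·x = [5, -2]
P̄ = F·P·Fᵀ + Q = [25 -10; -10 10]
S = H·P̄·Hᵀ + R = [177 165; 165 229]
K = P̄·Hᵀ·S⁻¹ = [-55/3327 -350/1109; 2105/6654 -215/2218]
x' − x̄ = [-19670/3327, 8930/3327] = K·y
y = (KᵀK)⁻¹·Kᵀ·(x' − x̄) = [14, 18]
z = y + H·x̄ = [14, 18] + [-11, -15] = [3, 3]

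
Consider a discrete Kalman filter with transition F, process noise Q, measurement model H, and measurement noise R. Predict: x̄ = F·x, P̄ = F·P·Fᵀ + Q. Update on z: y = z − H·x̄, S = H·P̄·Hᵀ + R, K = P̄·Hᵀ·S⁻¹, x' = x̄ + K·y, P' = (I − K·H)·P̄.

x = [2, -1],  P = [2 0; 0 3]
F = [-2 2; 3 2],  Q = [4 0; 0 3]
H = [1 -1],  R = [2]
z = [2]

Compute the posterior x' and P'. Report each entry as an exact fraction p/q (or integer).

x' = [-66/59, -160/59]
P' = [840/59 792/59; 792/59 858/59]

x̄ = F·x = [-6, 4]
P̄ = F·P·Fᵀ + Q = [24 0; 0 33]
y = z − H·x̄ = [12]
S = H·P̄·Hᵀ + R = [59]
K = P̄·Hᵀ·S⁻¹ = [24/59; -33/59]
x' = x̄ + K·y = [-66/59, -160/59]
P' = (I − K·H)·P̄ = [840/59 792/59; 792/59 858/59]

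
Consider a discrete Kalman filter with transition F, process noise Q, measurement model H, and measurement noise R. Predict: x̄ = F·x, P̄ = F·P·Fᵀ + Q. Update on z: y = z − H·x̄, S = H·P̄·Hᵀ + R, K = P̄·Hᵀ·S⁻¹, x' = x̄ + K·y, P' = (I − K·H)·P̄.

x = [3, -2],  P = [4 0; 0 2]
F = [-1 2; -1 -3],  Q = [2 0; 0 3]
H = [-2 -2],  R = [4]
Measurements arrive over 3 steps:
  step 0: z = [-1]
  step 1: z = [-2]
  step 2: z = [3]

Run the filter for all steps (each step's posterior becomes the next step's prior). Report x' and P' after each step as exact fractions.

step 0: x̄ = F·x = [-7, 3]
step 0: P̄ = F·P·Fᵀ + Q = [14 -8; -8 25]
step 0: y = z − H·x̄ = [-9]
step 0: S = H·P̄·Hᵀ + R = [96]
step 0: K = P̄·Hᵀ·S⁻¹ = [-1/8; -17/48]
step 0: x' = x̄ + K·y = [-47/8, 99/16]
step 0: P' = (I − K·H)·P̄ = [25/2 -49/4; -49/4 311/24]
step 1: x̄ = F·x = [73/4, -203/16]
step 1: P̄ = F·P·Fᵀ + Q = [346/3 -155/2; -155/2 469/8]
step 1: y = z − H·x̄ = [73/8]
step 1: S = H·P̄·Hᵀ + R = [479/6]
step 1: K = P̄·Hᵀ·S⁻¹ = [-454/479; 453/958]
step 1: x' = x̄ + K·y = [4599/479, -8021/958]
step 1: P' = (I − K·H)·P̄ = [20892/479 -19984/479; -19984/479 19531/479]
step 2: x̄ = F·x = [-12620/479, 14865/958]
step 2: P̄ = F·P·Fᵀ + Q = [179910/479 -116278/479; -116278/479 78204/479]
step 2: y = z − H·x̄ = [-8938/479]
step 2: S = H·P̄·Hᵀ + R = [104148/479]
step 2: K = P̄·Hᵀ·S⁻¹ = [-31816/26037; 19037/26037]
step 2: x' = x̄ + K·y = [-92308/26037, 97567/52074]
step 2: P' = (I − K·H)·P̄ = [1326274/26037 -1262642/26037; -1262642/26037 1224568/26037]

step 0: x' = [-47/8, 99/16], P' = [25/2 -49/4; -49/4 311/24]
step 1: x' = [4599/479, -8021/958], P' = [20892/479 -19984/479; -19984/479 19531/479]
step 2: x' = [-92308/26037, 97567/52074], P' = [1326274/26037 -1262642/26037; -1262642/26037 1224568/26037]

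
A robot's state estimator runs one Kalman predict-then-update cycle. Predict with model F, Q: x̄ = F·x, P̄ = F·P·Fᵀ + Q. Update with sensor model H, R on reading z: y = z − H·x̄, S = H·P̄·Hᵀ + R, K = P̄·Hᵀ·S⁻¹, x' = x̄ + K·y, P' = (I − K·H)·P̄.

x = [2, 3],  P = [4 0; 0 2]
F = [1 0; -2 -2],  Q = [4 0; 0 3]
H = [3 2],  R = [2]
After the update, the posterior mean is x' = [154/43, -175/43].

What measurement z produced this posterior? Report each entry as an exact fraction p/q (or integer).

z = [3]

x̄ = F·x = [2, -10]
P̄ = F·P·Fᵀ + Q = [8 -8; -8 27]
S = H·P̄·Hᵀ + R = [86]
K = P̄·Hᵀ·S⁻¹ = [4/43; 15/43]
x' − x̄ = [68/43, 255/43] = K·y
y = (KᵀK)⁻¹·Kᵀ·(x' − x̄) = [17]
z = y + H·x̄ = [17] + [-14] = [3]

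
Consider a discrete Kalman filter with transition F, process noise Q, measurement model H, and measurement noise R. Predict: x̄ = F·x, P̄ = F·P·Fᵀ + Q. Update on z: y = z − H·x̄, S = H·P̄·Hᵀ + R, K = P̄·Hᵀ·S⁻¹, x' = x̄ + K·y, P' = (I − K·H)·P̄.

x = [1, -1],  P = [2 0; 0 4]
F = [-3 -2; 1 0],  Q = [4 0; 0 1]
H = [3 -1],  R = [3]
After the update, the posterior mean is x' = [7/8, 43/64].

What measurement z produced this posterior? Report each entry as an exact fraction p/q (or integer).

z = [2]

x̄ = F·x = [-1, 1]
P̄ = F·P·Fᵀ + Q = [38 -6; -6 3]
S = H·P̄·Hᵀ + R = [384]
K = P̄·Hᵀ·S⁻¹ = [5/16; -7/128]
x' − x̄ = [15/8, -21/64] = K·y
y = (KᵀK)⁻¹·Kᵀ·(x' − x̄) = [6]
z = y + H·x̄ = [6] + [-4] = [2]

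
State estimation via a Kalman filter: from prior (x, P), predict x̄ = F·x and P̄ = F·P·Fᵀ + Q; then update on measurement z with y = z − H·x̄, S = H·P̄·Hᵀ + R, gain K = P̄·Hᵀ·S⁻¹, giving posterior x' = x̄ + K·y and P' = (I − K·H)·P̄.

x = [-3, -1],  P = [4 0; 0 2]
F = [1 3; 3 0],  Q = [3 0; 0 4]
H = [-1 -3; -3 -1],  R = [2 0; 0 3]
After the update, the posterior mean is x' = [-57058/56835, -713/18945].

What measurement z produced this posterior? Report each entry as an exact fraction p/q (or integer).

x̄ = F·x = [-6, -9]
P̄ = F·P·Fᵀ + Q = [25 12; 12 40]
S = H·P̄·Hᵀ + R = [459 315; 315 340]
K = P̄·Hᵀ·S⁻¹ = [1333/11367 -2302/6315; -1396/3789 248/2105]
x' − x̄ = [283952/56835, 169792/18945] = K·y
y = (KᵀK)⁻¹·Kᵀ·(x' − x̄) = [-32, -24]
z = y + H·x̄ = [-32, -24] + [33, 27] = [1, 3]

z = [1, 3]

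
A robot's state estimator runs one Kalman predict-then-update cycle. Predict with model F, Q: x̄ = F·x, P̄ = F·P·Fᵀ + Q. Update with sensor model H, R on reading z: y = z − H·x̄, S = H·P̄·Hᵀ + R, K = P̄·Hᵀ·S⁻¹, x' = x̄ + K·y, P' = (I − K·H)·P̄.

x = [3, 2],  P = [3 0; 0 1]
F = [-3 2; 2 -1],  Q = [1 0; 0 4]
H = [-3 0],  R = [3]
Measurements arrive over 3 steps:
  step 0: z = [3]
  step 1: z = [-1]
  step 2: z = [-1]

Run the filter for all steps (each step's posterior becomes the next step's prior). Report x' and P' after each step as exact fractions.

step 0: x' = [-101/97, 148/97], P' = [32/97 -20/97; -20/97 449/97]
step 1: x' = [151/368, -125/184], P' = [2421/7360 -123/736; -123/736 1625/368]
step 2: x' = [154849/529087, 20764/529087], P' = [173909/529087 -88136/529087; -88136/529087 2336219/529087]

step 0: x̄ = F·x = [-5, 4]
step 0: P̄ = F·P·Fᵀ + Q = [32 -20; -20 17]
step 0: y = z − H·x̄ = [-12]
step 0: S = H·P̄·Hᵀ + R = [291]
step 0: K = P̄·Hᵀ·S⁻¹ = [-32/97; 20/97]
step 0: x' = x̄ + K·y = [-101/97, 148/97]
step 0: P' = (I − K·H)·P̄ = [32/97 -20/97; -20/97 449/97]
step 1: x̄ = F·x = [599/97, -350/97]
step 1: P̄ = F·P·Fᵀ + Q = [2421/97 -1230/97; -1230/97 1045/97]
step 1: y = z − H·x̄ = [1700/97]
step 1: S = H·P̄·Hᵀ + R = [22080/97]
step 1: K = P̄·Hᵀ·S⁻¹ = [-2421/7360; 123/736]
step 1: x' = x̄ + K·y = [151/368, -125/184]
step 1: P' = (I − K·H)·P̄ = [2421/7360 -123/736; -123/736 1625/368]
step 2: x̄ = F·x = [-953/368, 3/2]
step 2: P̄ = F·P·Fᵀ + Q = [173909/7360 -479/40; -479/40 52/5]
step 2: y = z − H·x̄ = [-3227/368]
step 2: S = H·P̄·Hᵀ + R = [1587261/7360]
step 2: K = P̄·Hᵀ·S⁻¹ = [-173909/529087; 88136/529087]
step 2: x' = x̄ + K·y = [154849/529087, 20764/529087]
step 2: P' = (I − K·H)·P̄ = [173909/529087 -88136/529087; -88136/529087 2336219/529087]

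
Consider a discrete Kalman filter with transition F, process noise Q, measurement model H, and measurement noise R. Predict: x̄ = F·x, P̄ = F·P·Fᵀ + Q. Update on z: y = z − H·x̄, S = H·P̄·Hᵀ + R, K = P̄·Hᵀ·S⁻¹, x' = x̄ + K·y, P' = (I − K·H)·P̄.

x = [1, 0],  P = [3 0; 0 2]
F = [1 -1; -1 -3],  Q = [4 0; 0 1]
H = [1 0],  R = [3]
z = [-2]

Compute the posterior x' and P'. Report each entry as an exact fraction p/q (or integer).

x' = [-5/4, -7/4]
P' = [9/4 3/4; 3/4 85/4]

x̄ = F·x = [1, -1]
P̄ = F·P·Fᵀ + Q = [9 3; 3 22]
y = z − H·x̄ = [-3]
S = H·P̄·Hᵀ + R = [12]
K = P̄·Hᵀ·S⁻¹ = [3/4; 1/4]
x' = x̄ + K·y = [-5/4, -7/4]
P' = (I − K·H)·P̄ = [9/4 3/4; 3/4 85/4]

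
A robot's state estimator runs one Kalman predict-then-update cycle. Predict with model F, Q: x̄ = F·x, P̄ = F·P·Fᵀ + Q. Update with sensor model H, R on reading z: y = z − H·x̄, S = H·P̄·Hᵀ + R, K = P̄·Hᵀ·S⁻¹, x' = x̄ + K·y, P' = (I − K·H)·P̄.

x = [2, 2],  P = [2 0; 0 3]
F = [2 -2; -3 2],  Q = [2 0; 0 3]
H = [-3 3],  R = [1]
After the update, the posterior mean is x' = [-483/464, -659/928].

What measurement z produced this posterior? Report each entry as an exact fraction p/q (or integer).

z = [1]

x̄ = F·x = [0, -2]
P̄ = F·P·Fᵀ + Q = [22 -24; -24 33]
S = H·P̄·Hᵀ + R = [928]
K = P̄·Hᵀ·S⁻¹ = [-69/464; 171/928]
x' − x̄ = [-483/464, 1197/928] = K·y
y = (KᵀK)⁻¹·Kᵀ·(x' − x̄) = [7]
z = y + H·x̄ = [7] + [-6] = [1]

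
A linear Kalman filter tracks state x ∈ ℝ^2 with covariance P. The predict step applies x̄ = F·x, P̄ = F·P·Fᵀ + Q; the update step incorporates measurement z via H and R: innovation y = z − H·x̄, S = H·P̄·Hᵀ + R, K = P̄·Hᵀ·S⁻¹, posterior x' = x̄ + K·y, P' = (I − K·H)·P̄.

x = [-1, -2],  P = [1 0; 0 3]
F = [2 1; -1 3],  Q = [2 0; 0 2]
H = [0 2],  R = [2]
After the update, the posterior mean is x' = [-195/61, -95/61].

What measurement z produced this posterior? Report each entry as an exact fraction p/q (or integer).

z = [-3]

x̄ = F·x = [-4, -5]
P̄ = F·P·Fᵀ + Q = [9 7; 7 30]
S = H·P̄·Hᵀ + R = [122]
K = P̄·Hᵀ·S⁻¹ = [7/61; 30/61]
x' − x̄ = [49/61, 210/61] = K·y
y = (KᵀK)⁻¹·Kᵀ·(x' − x̄) = [7]
z = y + H·x̄ = [7] + [-10] = [-3]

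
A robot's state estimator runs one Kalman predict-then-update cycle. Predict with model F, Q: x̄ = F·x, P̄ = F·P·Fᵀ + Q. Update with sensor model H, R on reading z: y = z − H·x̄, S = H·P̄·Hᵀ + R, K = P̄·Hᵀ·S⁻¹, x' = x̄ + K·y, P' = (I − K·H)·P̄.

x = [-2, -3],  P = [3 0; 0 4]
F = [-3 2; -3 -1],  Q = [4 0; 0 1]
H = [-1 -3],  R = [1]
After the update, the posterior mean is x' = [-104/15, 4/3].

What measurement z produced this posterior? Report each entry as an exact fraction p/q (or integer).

z = [3]

x̄ = F·x = [0, 9]
P̄ = F·P·Fᵀ + Q = [47 19; 19 32]
S = H·P̄·Hᵀ + R = [450]
K = P̄·Hᵀ·S⁻¹ = [-52/225; -23/90]
x' − x̄ = [-104/15, -23/3] = K·y
y = (KᵀK)⁻¹·Kᵀ·(x' − x̄) = [30]
z = y + H·x̄ = [30] + [-27] = [3]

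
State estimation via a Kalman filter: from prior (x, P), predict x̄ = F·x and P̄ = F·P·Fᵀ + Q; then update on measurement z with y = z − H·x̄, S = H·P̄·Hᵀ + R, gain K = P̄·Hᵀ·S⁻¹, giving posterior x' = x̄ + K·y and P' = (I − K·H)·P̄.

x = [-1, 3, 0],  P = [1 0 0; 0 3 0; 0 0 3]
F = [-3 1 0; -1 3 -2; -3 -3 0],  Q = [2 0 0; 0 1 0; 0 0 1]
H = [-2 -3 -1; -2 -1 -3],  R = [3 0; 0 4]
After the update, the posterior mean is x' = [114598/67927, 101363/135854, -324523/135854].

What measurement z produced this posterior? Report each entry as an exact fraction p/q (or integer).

z = [-3, 3]

x̄ = F·x = [6, 10, -6]
P̄ = F·P·Fᵀ + Q = [14 12 0; 12 41 -24; 0 -24 37]
S = H·P̄·Hᵀ + R = [465 146; 146 338]
K = P̄·Hᵀ·S⁻¹ = [-7896/67927 -4628/67927; -21298/67927 21213/135854; 12266/67927 -45565/135854]
x' − x̄ = [-292964/67927, -1257177/135854, 490601/135854] = K·y
y = (KᵀK)⁻¹·Kᵀ·(x' − x̄) = [33, 7]
z = y + H·x̄ = [33, 7] + [-36, -4] = [-3, 3]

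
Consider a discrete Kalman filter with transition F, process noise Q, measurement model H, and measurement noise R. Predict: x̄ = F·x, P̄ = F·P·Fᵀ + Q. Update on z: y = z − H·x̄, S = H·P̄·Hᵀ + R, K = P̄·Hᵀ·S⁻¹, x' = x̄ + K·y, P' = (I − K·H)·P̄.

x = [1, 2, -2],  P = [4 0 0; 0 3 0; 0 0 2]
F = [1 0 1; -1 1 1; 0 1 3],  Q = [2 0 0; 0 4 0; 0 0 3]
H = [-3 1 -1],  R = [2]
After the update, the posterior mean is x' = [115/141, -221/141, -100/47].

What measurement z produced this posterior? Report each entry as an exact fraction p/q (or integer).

z = [-2]

x̄ = F·x = [-1, -1, -4]
P̄ = F·P·Fᵀ + Q = [8 -2 6; -2 13 9; 6 9 24]
S = H·P̄·Hᵀ + R = [141]
K = P̄·Hᵀ·S⁻¹ = [-32/141; 10/141; -11/47]
x' − x̄ = [256/141, -80/141, 88/47] = K·y
y = (KᵀK)⁻¹·Kᵀ·(x' − x̄) = [-8]
z = y + H·x̄ = [-8] + [6] = [-2]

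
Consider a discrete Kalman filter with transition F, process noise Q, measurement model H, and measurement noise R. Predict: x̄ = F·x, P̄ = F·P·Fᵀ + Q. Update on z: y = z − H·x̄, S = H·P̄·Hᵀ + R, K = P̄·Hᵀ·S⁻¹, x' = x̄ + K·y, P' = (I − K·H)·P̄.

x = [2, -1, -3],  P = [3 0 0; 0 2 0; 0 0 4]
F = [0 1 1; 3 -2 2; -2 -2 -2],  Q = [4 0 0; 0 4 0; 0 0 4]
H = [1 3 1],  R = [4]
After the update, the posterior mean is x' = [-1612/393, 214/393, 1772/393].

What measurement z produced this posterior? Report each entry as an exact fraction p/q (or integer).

x̄ = F·x = [-4, 2, 4]
P̄ = F·P·Fᵀ + Q = [10 4 -12; 4 55 -26; -12 -26 40]
S = H·P̄·Hᵀ + R = [393]
K = P̄·Hᵀ·S⁻¹ = [10/393; 143/393; -50/393]
x' − x̄ = [-40/393, -572/393, 200/393] = K·y
y = (KᵀK)⁻¹·Kᵀ·(x' − x̄) = [-4]
z = y + H·x̄ = [-4] + [6] = [2]

z = [2]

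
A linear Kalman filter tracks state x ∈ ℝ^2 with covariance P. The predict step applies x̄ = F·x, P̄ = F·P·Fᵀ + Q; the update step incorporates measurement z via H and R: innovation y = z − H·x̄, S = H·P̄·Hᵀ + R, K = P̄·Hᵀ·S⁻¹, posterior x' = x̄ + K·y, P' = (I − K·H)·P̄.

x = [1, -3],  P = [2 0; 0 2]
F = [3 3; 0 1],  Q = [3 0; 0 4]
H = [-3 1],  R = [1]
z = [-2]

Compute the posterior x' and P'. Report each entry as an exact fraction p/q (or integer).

x̄ = F·x = [-6, -3]
P̄ = F·P·Fᵀ + Q = [39 6; 6 6]
y = z − H·x̄ = [-17]
S = H·P̄·Hᵀ + R = [322]
K = P̄·Hᵀ·S⁻¹ = [-111/322; -6/161]
x' = x̄ + K·y = [-45/322, -381/161]
P' = (I − K·H)·P̄ = [237/322 300/161; 300/161 894/161]

x' = [-45/322, -381/161]
P' = [237/322 300/161; 300/161 894/161]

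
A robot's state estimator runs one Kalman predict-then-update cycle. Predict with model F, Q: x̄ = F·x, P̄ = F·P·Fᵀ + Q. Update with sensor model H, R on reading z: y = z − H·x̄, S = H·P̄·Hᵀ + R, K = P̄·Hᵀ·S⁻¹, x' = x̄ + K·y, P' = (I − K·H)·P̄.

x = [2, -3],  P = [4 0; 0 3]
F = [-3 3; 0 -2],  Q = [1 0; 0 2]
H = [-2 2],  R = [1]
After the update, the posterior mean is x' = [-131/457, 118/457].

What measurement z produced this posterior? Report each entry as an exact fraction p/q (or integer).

z = [1]

x̄ = F·x = [-15, 6]
P̄ = F·P·Fᵀ + Q = [64 -18; -18 14]
S = H·P̄·Hᵀ + R = [457]
K = P̄·Hᵀ·S⁻¹ = [-164/457; 64/457]
x' − x̄ = [6724/457, -2624/457] = K·y
y = (KᵀK)⁻¹·Kᵀ·(x' − x̄) = [-41]
z = y + H·x̄ = [-41] + [42] = [1]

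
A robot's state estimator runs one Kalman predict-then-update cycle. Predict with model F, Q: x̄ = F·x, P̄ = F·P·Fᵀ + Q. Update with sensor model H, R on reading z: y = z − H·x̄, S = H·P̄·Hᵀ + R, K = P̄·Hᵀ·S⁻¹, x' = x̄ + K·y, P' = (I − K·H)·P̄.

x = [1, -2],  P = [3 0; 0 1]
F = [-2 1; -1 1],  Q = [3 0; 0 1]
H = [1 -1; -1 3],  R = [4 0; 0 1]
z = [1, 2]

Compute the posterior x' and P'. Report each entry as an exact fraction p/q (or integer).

x' = [120/211, 153/211]
P' = [1211/211 431/211; 431/211 175/211]

x̄ = F·x = [-4, -3]
P̄ = F·P·Fᵀ + Q = [16 7; 7 5]
y = z − H·x̄ = [2, 7]
S = H·P̄·Hᵀ + R = [11 -3; -3 20]
K = P̄·Hᵀ·S⁻¹ = [195/211 82/211; 64/211 94/211]
x' = x̄ + K·y = [120/211, 153/211]
P' = (I − K·H)·P̄ = [1211/211 431/211; 431/211 175/211]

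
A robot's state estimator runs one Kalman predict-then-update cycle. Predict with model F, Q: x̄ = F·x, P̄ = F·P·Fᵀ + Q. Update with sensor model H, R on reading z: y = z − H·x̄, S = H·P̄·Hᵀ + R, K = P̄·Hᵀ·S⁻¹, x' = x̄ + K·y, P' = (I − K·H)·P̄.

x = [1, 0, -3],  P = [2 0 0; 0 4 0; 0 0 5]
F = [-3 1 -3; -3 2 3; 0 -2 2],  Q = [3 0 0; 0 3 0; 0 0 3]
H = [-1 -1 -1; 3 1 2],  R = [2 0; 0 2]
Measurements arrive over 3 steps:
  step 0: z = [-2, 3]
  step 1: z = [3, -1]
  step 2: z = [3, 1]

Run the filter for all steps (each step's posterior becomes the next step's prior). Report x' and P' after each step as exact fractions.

step 0: x' = [8017/5592, 2665/1864, -2728/2097], P' = [15069/1864 7351/1864 -9421/699; 7351/1864 17333/1864 -2539/233; -9421/699 -2539/233 53252/2097]
step 1: x' = [3124139225/714606351, -114716048/714606351, -5049941782/714606351], P' = [7035493727/714606351 2606326207/714606351 -11220910078/714606351; 2606326207/714606351 4952564129/714606351 -6403063496/714606351; -11220910078/714606351 -6403063496/714606351 19434777368/714606351]
step 2: x' = [51744365567360/29849616966699, -151780006142015/29849616966699, 417960813574/1105541369137], P' = [273085291043158/29849616966699 97762425863240/29849616966699 -16053561184582/1105541369137; 97762425863240/29849616966699 201333616665616/29849616966699 -9216559375316/1105541369137; -16053561184582/1105541369137 -9216559375316/1105541369137 27856858369208/1105541369137]

step 0: x̄ = F·x = [6, -12, -6]
step 0: P̄ = F·P·Fᵀ + Q = [70 -19 -38; -19 82 14; -38 14 39]
step 0: y = z − H·x̄ = [-14, 9]
step 0: S = H·P̄·Hᵀ + R = [107 -146; -146 356]
step 0: K = P̄·Hᵀ·S⁻¹ = [2027/2796 3469/5592; -1093/932 -619/1864; -1069/2097 -568/2097]
step 0: x' = x̄ + K·y = [8017/5592, 2665/1864, -2728/2097]
step 0: P' = (I − K·H)·P̄ = [15069/1864 7351/1864 -9421/699; 7351/1864 17333/1864 -2539/233; -9421/699 -2539/233 53252/2097]
step 1: x̄ = F·x = [721/699, -29885/5592, -45809/8388]
step 1: P̄ = F·P·Fᵀ + Q = [26265/233 -32619/233 -107374/699; -32619/233 756813/1864 675217/2796; -107374/699 675217/2796 960211/4194]
step 1: y = z − H·x̄ = [-113641/16776, 204203/16776]
step 1: S = H·P̄·Hᵀ + R = [10828309/16776 -10040999/16776; -10040999/16776 10418053/16776]
step 1: K = P̄·Hᵀ·S⁻¹ = [789545072/714606351 635493616/714606351; -577913420/714606351 -17292121/714606351; -905401897/714606351 -598119497/714606351]
step 1: x' = x̄ + K·y = [3124139225/714606351, -114716048/714606351, -5049941782/714606351]
step 1: P' = (I − K·H)·P̄ = [7035493727/714606351 2606326207/714606351 -11220910078/714606351; 2606326207/714606351 4952564129/714606351 -6403063496/714606351; -11220910078/714606351 -6403063496/714606351 19434777368/714606351]
step 2: x̄ = F·x = [5662691623/714606351, -24751675117/714606351, -9870451468/714606351]
step 2: P̄ = F·P·Fᵀ + Q = [66132865367/714606351 -105936169886/714606351 -94774882724/714606351; -105936169886/714606351 354050220392/714606351 192567952394/714606351; -94774882724/714606351 192567952394/714606351 150917693009/714606351]
step 2: y = z − H·x̄ = [-26815615909/714606351, 9406369845/238202117]
step 2: S = H·P̄·Hᵀ + R = [556243791038/714606351 -178122988843/238202117; -178122988843/238202117 183900730335/238202117]
step 2: K = P̄·Hᵀ·S⁻¹ = [10433072512886/9949872322233 25062997512643/29849616966699; -8374823232554/9949872322233 -1536656005864/29849616966699; -1293368904655/1105541369137 -831763095323/1105541369137]
step 2: x' = x̄ + K·y = [51744365567360/29849616966699, -151780006142015/29849616966699, 417960813574/1105541369137]
step 2: P' = (I − K·H)·P̄ = [273085291043158/29849616966699 97762425863240/29849616966699 -16053561184582/1105541369137; 97762425863240/29849616966699 201333616665616/29849616966699 -9216559375316/1105541369137; -16053561184582/1105541369137 -9216559375316/1105541369137 27856858369208/1105541369137]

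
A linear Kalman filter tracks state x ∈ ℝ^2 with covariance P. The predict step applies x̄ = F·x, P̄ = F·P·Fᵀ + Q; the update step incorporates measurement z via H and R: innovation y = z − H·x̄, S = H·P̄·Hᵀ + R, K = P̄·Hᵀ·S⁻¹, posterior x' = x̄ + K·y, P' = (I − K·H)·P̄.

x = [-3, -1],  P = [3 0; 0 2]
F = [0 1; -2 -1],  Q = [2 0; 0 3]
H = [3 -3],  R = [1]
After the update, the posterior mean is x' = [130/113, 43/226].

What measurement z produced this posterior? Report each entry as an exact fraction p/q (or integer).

x̄ = F·x = [-1, 7]
P̄ = F·P·Fᵀ + Q = [4 -2; -2 17]
S = H·P̄·Hᵀ + R = [226]
K = P̄·Hᵀ·S⁻¹ = [9/113; -57/226]
x' − x̄ = [243/113, -1539/226] = K·y
y = (KᵀK)⁻¹·Kᵀ·(x' − x̄) = [27]
z = y + H·x̄ = [27] + [-24] = [3]

z = [3]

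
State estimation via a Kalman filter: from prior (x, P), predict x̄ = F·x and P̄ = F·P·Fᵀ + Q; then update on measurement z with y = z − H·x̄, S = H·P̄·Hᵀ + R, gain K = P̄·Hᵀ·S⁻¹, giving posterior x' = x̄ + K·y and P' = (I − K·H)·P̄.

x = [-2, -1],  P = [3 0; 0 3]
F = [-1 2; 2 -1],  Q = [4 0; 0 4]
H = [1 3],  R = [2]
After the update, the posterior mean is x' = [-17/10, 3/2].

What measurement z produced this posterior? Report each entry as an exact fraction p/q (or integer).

z = [3]

x̄ = F·x = [0, -3]
P̄ = F·P·Fᵀ + Q = [19 -12; -12 19]
S = H·P̄·Hᵀ + R = [120]
K = P̄·Hᵀ·S⁻¹ = [-17/120; 3/8]
x' − x̄ = [-17/10, 9/2] = K·y
y = (KᵀK)⁻¹·Kᵀ·(x' − x̄) = [12]
z = y + H·x̄ = [12] + [-9] = [3]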